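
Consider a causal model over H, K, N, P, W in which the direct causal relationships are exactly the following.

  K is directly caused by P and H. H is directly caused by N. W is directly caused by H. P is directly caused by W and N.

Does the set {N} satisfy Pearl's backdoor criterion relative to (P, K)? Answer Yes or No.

Backdoor paths from P to K (paths whose first edge points into P):
  P1: P <- N -> H -> K
  P2: P <- W <- H -> K
Condition 1 (no descendant of P in the set): holds — descendants of P are {K}; none are in {N}.
Condition 2 (every backdoor path blocked by {N}):
  P1: blocked at fork node N ∈ conditioning set.
  P2: open — no interior node is in the conditioning set.
{N} does not satisfy the backdoor criterion.

No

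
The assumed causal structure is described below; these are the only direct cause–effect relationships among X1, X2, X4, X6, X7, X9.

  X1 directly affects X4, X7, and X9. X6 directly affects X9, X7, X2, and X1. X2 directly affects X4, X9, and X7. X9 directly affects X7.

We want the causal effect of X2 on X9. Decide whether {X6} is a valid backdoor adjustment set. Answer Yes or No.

Yes

Backdoor paths from X2 to X9 (paths whose first edge points into X2):
  P1: X2 <- X6 -> X1 -> X9
  P2: X2 <- X6 -> X1 -> X7 <- X9
  P3: X2 <- X6 -> X9
  P4: X2 <- X6 -> X7 <- X1 -> X9
  P5: X2 <- X6 -> X7 <- X9
Condition 1 (no descendant of X2 in the set): holds — descendants of X2 are {X4, X7, X9}; none are in {X6}.
Condition 2 (every backdoor path blocked by {X6}):
  P1: blocked at fork node X6 ∈ conditioning set.
  P2: blocked at fork node X6 ∈ conditioning set.
  P3: blocked at fork node X6 ∈ conditioning set.
  P4: blocked at fork node X6 ∈ conditioning set.
  P5: blocked at fork node X6 ∈ conditioning set.
{X6} satisfies the backdoor criterion.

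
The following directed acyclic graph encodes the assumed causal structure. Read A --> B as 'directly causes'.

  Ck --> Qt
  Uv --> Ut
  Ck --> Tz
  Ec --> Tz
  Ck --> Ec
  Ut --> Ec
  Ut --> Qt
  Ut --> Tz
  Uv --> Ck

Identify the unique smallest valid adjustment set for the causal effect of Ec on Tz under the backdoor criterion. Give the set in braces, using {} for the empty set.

{Ck, Ut}

Variables eligible for adjustment (non-descendants of Ec, excluding Ec and Tz): {Ck, Qt, Ut, Uv}.
Backdoor paths from Ec to Tz:
  P1: Ec <- Ut <- Uv -> Ck -> Tz
  P2: Ec <- Ut -> Tz
  P3: Ec <- Ut -> Qt <- Ck -> Tz
  P4: Ec <- Ck <- Uv -> Ut -> Tz
  P5: Ec <- Ck -> Tz
  P6: Ec <- Ck -> Qt <- Ut -> Tz
The empty set is not sufficient: P1 (Ec <- Ut <- Uv -> Ck -> Tz) has no collider blocking it and no conditioned non-collider, so it is open.
Try {Ck, Ut}:
  P1: blocked at chain node Ut ∈ conditioning set.
  P2: blocked at fork node Ut ∈ conditioning set.
  P3: blocked at fork node Ut ∈ conditioning set.
  P4: blocked at chain node Ck ∈ conditioning set.
  P5: blocked at fork node Ck ∈ conditioning set.
  P6: blocked at fork node Ck ∈ conditioning set.
{Ck, Ut} contains no descendant of Ec and blocks every backdoor path.
Every element of {Ck, Ut} is needed (dropping Ck leaves P5 open; dropping Ut leaves P2 open), so no proper subset is valid.
Among all size-2 subsets of the eligible variables, only {Ck, Ut} blocks every backdoor path, so it is the unique smallest valid adjustment set.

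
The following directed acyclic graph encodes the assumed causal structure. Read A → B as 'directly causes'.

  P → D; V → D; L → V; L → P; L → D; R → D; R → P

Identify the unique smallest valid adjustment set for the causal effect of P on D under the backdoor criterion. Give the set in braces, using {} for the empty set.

Variables eligible for adjustment (non-descendants of P, excluding P and D): {L, R, V}.
Backdoor paths from P to D:
  P1: P <- L -> V -> D
  P2: P <- L -> D
  P3: P <- R -> D
The empty set is not sufficient: P1 (P <- L -> V -> D) has no collider blocking it and no conditioned non-collider, so it is open.
Try {L, R}:
  P1: blocked at fork node L ∈ conditioning set.
  P2: blocked at fork node L ∈ conditioning set.
  P3: blocked at fork node R ∈ conditioning set.
{L, R} contains no descendant of P and blocks every backdoor path.
Every element of {L, R} is needed (dropping L leaves P1 open; dropping R leaves P3 open), so no proper subset is valid.
Among all size-2 subsets of the eligible variables, only {L, R} blocks every backdoor path, so it is the unique smallest valid adjustment set.

{L, R}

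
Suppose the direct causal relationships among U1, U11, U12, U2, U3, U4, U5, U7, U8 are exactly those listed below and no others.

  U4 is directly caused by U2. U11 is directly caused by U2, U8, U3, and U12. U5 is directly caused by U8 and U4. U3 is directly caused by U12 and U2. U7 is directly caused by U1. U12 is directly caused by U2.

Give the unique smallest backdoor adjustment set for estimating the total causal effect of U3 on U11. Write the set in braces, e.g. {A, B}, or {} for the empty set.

{U12, U2}

Variables eligible for adjustment (non-descendants of U3, excluding U3 and U11): {U1, U12, U2, U4, U5, U7, U8}.
Backdoor paths from U3 to U11:
  P1: U3 <- U2 -> U12 -> U11
  P2: U3 <- U2 -> U4 -> U5 <- U8 -> U11
  P3: U3 <- U2 -> U11
  P4: U3 <- U12 <- U2 -> U4 -> U5 <- U8 -> U11
  P5: U3 <- U12 <- U2 -> U11
  P6: U3 <- U12 -> U11
The empty set is not sufficient: P1 (U3 <- U2 -> U12 -> U11) has no collider blocking it and no conditioned non-collider, so it is open.
Try {U12, U2}:
  P1: blocked at fork node U2 ∈ conditioning set.
  P2: blocked at fork node U2 ∈ conditioning set.
  P3: blocked at fork node U2 ∈ conditioning set.
  P4: blocked at chain node U12 ∈ conditioning set.
  P5: blocked at chain node U12 ∈ conditioning set.
  P6: blocked at fork node U12 ∈ conditioning set.
{U12, U2} contains no descendant of U3 and blocks every backdoor path.
Every element of {U12, U2} is needed (dropping U12 leaves P6 open; dropping U2 leaves P3 open), so no proper subset is valid.
Among all size-2 subsets of the eligible variables, only {U12, U2} blocks every backdoor path, so it is the unique smallest valid adjustment set.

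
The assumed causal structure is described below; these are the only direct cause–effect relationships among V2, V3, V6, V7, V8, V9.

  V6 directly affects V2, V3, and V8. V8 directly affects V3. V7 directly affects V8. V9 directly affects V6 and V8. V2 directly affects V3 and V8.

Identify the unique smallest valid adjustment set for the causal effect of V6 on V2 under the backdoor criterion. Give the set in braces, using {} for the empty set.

Variables eligible for adjustment (non-descendants of V6, excluding V6 and V2): {V7, V9}.
Backdoor paths from V6 to V2:
  P1: V6 <- V9 -> V8 <- V2
  P2: V6 <- V9 -> V8 -> V3 <- V2
Each backdoor path contains an unconditioned collider, so every path is already blocked with the empty conditioning set:
  P1: blocked at collider V8 (neither it nor any descendant is in the conditioning set).
  P2: blocked at collider V3 (neither it nor any descendant is in the conditioning set).
The empty set is therefore the unique smallest valid set.

{}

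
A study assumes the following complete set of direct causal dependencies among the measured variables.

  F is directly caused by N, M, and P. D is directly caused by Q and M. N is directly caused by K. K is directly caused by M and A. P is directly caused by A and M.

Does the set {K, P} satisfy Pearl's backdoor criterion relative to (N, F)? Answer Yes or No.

Yes

Backdoor paths from N to F (paths whose first edge points into N):
  P1: N <- K <- A -> P <- M -> F
  P2: N <- K <- A -> P -> F
  P3: N <- K <- M -> P -> F
  P4: N <- K <- M -> F
Condition 1 (no descendant of N in the set): holds — descendants of N are {F}; none are in {K, P}.
Condition 2 (every backdoor path blocked by {K, P}):
  P1: blocked at chain node K ∈ conditioning set.
  P2: blocked at chain node K ∈ conditioning set.
  P3: blocked at chain node K ∈ conditioning set.
  P4: blocked at chain node K ∈ conditioning set.
{K, P} satisfies the backdoor criterion.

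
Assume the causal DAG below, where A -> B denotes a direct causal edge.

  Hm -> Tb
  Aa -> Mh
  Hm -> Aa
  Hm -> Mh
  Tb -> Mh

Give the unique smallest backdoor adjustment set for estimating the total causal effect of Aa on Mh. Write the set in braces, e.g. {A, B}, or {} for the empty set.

Variables eligible for adjustment (non-descendants of Aa, excluding Aa and Mh): {Hm, Tb}.
Backdoor paths from Aa to Mh:
  P1: Aa <- Hm -> Tb -> Mh
  P2: Aa <- Hm -> Mh
The empty set is not sufficient: P1 (Aa <- Hm -> Tb -> Mh) has no collider blocking it and no conditioned non-collider, so it is open.
Try {Hm}:
  P1: blocked at fork node Hm ∈ conditioning set.
  P2: blocked at fork node Hm ∈ conditioning set.
{Hm} contains no descendant of Aa and blocks every backdoor path.
No other singleton works — e.g. {Tb} leaves P2 open — so {Hm} is the unique smallest valid adjustment set.

{Hm}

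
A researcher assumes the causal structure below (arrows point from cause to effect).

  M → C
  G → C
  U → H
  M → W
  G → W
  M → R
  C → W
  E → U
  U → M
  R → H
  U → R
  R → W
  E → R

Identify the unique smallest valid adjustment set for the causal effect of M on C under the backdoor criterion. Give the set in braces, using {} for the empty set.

{}

Variables eligible for adjustment (non-descendants of M, excluding M and C): {E, G, U}.
Backdoor paths from M to C:
  P1: M <- U <- E -> R -> W <- G -> C
  P2: M <- U <- E -> R -> W <- C
  P3: M <- U -> R -> W <- G -> C
  P4: M <- U -> R -> W <- C
  P5: M <- U -> H <- R -> W <- G -> C
  P6: M <- U -> H <- R -> W <- C
Each backdoor path contains an unconditioned collider, so every path is already blocked with the empty conditioning set:
  P1: blocked at collider W (neither it nor any descendant is in the conditioning set).
  P2: blocked at collider W (neither it nor any descendant is in the conditioning set).
  P3: blocked at collider W (neither it nor any descendant is in the conditioning set).
  P4: blocked at collider W (neither it nor any descendant is in the conditioning set).
  P5: blocked at collider H (neither it nor any descendant is in the conditioning set).
  P6: blocked at collider H (neither it nor any descendant is in the conditioning set).
The empty set is therefore the unique smallest valid set.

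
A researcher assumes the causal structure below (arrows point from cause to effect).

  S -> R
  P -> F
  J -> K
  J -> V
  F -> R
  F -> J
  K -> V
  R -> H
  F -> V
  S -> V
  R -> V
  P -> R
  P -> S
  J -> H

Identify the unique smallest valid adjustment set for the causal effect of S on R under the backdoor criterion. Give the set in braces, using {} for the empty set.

{P}

Variables eligible for adjustment (non-descendants of S, excluding S and R): {F, J, K, P}.
Backdoor paths from S to R:
  P1: S <- P -> F -> J -> K -> V <- R
  P2: S <- P -> F -> J -> V <- R
  P3: S <- P -> F -> J -> H <- R
  P4: S <- P -> F -> R
  P5: S <- P -> F -> V <- J -> H <- R
  P6: S <- P -> F -> V <- K <- J -> H <- R
  P7: S <- P -> F -> V <- R
  P8: S <- P -> R
The empty set is not sufficient: P4 (S <- P -> F -> R) has no collider blocking it and no conditioned non-collider, so it is open.
Try {P}:
  P1: blocked at fork node P ∈ conditioning set.
  P2: blocked at fork node P ∈ conditioning set.
  P3: blocked at fork node P ∈ conditioning set.
  P4: blocked at fork node P ∈ conditioning set.
  P5: blocked at fork node P ∈ conditioning set.
  P6: blocked at fork node P ∈ conditioning set.
  P7: blocked at fork node P ∈ conditioning set.
  P8: blocked at fork node P ∈ conditioning set.
{P} contains no descendant of S and blocks every backdoor path.
No other singleton works — e.g. {F} leaves P8 open — so {P} is the unique smallest valid adjustment set.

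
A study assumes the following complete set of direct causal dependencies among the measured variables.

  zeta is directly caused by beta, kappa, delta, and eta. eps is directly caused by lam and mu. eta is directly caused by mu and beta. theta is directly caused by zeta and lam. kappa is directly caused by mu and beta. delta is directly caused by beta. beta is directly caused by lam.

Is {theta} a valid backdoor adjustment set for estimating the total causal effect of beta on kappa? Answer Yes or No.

Backdoor paths from beta to kappa (paths whose first edge points into beta):
  P1: beta <- lam -> eps <- mu -> eta -> zeta <- kappa
  P2: beta <- lam -> eps <- mu -> kappa
  P3: beta <- lam -> theta <- zeta <- eta <- mu -> kappa
  P4: beta <- lam -> theta <- zeta <- kappa
Condition 1 (no descendant of beta in the set): FAILS — theta is a descendant of beta.
Condition 2 (every backdoor path blocked by {theta}):
  P1: blocked at collider eps (neither it nor any descendant is in the conditioning set).
  P2: blocked at collider eps (neither it nor any descendant is in the conditioning set).
  P3: open — collider(s) theta are conditioned on (or have a conditioned descendant) and no non-collider on the path is in the set.
  P4: open — collider(s) theta are conditioned on (or have a conditioned descendant) and no non-collider on the path is in the set.
{theta} does not satisfy the backdoor criterion.

No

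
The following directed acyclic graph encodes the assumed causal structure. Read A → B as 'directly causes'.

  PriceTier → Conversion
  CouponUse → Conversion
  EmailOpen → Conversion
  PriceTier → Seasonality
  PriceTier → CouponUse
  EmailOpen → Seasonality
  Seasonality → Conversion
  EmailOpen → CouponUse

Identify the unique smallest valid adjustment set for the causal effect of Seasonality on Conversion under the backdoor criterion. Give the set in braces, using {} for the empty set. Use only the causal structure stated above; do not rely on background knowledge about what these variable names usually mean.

Variables eligible for adjustment (non-descendants of Seasonality, excluding Seasonality and Conversion): {CouponUse, EmailOpen, PriceTier}.
Backdoor paths from Seasonality to Conversion:
  P1: Seasonality <- EmailOpen -> CouponUse <- PriceTier -> Conversion
  P2: Seasonality <- EmailOpen -> CouponUse -> Conversion
  P3: Seasonality <- EmailOpen -> Conversion
  P4: Seasonality <- PriceTier -> CouponUse <- EmailOpen -> Conversion
  P5: Seasonality <- PriceTier -> CouponUse -> Conversion
  P6: Seasonality <- PriceTier -> Conversion
The empty set is not sufficient: P2 (Seasonality <- EmailOpen -> CouponUse -> Conversion) has no collider blocking it and no conditioned non-collider, so it is open.
Try {EmailOpen, PriceTier}:
  P1: blocked at fork node EmailOpen ∈ conditioning set.
  P2: blocked at fork node EmailOpen ∈ conditioning set.
  P3: blocked at fork node EmailOpen ∈ conditioning set.
  P4: blocked at fork node PriceTier ∈ conditioning set.
  P5: blocked at fork node PriceTier ∈ conditioning set.
  P6: blocked at fork node PriceTier ∈ conditioning set.
{EmailOpen, PriceTier} contains no descendant of Seasonality and blocks every backdoor path.
Every element of {EmailOpen, PriceTier} is needed (dropping EmailOpen leaves P2 open; dropping PriceTier leaves P5 open), so no proper subset is valid.
Among all size-2 subsets of the eligible variables, only {EmailOpen, PriceTier} blocks every backdoor path, so it is the unique smallest valid adjustment set.

{EmailOpen, PriceTier}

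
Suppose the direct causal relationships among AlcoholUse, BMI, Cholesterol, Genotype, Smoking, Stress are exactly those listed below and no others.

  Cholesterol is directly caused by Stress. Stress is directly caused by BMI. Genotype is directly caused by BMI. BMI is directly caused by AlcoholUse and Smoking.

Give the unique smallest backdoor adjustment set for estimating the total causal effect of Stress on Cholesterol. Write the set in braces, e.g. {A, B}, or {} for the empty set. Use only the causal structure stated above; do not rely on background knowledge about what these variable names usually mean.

Variables eligible for adjustment (non-descendants of Stress, excluding Stress and Cholesterol): {AlcoholUse, BMI, Genotype, Smoking}.
Backdoor paths from Stress to Cholesterol:
  (none)
With no backdoor paths the empty set already satisfies the criterion, and it is trivially minimal.

{}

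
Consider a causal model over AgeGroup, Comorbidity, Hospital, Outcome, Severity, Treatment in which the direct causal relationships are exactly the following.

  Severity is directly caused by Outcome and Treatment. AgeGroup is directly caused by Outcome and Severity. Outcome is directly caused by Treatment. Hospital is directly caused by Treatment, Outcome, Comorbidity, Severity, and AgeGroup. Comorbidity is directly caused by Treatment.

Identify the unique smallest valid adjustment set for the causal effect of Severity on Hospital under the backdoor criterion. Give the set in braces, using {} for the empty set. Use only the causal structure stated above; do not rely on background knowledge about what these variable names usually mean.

{Outcome, Treatment}

Variables eligible for adjustment (non-descendants of Severity, excluding Severity and Hospital): {Comorbidity, Outcome, Treatment}.
Backdoor paths from Severity to Hospital:
  P1: Severity <- Treatment -> Outcome -> AgeGroup -> Hospital
  P2: Severity <- Treatment -> Outcome -> Hospital
  P3: Severity <- Treatment -> Comorbidity -> Hospital
  P4: Severity <- Treatment -> Hospital
  P5: Severity <- Outcome <- Treatment -> Comorbidity -> Hospital
  P6: Severity <- Outcome <- Treatment -> Hospital
  P7: Severity <- Outcome -> AgeGroup -> Hospital
  P8: Severity <- Outcome -> Hospital
The empty set is not sufficient: P1 (Severity <- Treatment -> Outcome -> AgeGroup -> Hospital) has no collider blocking it and no conditioned non-collider, so it is open.
Try {Outcome, Treatment}:
  P1: blocked at fork node Treatment ∈ conditioning set.
  P2: blocked at fork node Treatment ∈ conditioning set.
  P3: blocked at fork node Treatment ∈ conditioning set.
  P4: blocked at fork node Treatment ∈ conditioning set.
  P5: blocked at chain node Outcome ∈ conditioning set.
  P6: blocked at chain node Outcome ∈ conditioning set.
  P7: blocked at fork node Outcome ∈ conditioning set.
  P8: blocked at fork node Outcome ∈ conditioning set.
{Outcome, Treatment} contains no descendant of Severity and blocks every backdoor path.
Every element of {Outcome, Treatment} is needed (dropping Outcome leaves P7 open; dropping Treatment leaves P3 open), so no proper subset is valid.
Among all size-2 subsets of the eligible variables, only {Outcome, Treatment} blocks every backdoor path, so it is the unique smallest valid adjustment set.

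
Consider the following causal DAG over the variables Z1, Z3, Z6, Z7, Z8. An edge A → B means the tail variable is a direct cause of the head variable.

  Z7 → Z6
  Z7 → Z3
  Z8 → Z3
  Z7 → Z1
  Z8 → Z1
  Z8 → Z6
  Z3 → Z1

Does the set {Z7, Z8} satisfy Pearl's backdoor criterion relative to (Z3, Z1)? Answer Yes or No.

Backdoor paths from Z3 to Z1 (paths whose first edge points into Z3):
  P1: Z3 <- Z7 -> Z1
  P2: Z3 <- Z7 -> Z6 <- Z8 -> Z1
  P3: Z3 <- Z8 -> Z1
  P4: Z3 <- Z8 -> Z6 <- Z7 -> Z1
Condition 1 (no descendant of Z3 in the set): holds — descendants of Z3 are {Z1}; none are in {Z7, Z8}.
Condition 2 (every backdoor path blocked by {Z7, Z8}):
  P1: blocked at fork node Z7 ∈ conditioning set.
  P2: blocked at fork node Z7 ∈ conditioning set.
  P3: blocked at fork node Z8 ∈ conditioning set.
  P4: blocked at fork node Z8 ∈ conditioning set.
{Z7, Z8} satisfies the backdoor criterion.

Yes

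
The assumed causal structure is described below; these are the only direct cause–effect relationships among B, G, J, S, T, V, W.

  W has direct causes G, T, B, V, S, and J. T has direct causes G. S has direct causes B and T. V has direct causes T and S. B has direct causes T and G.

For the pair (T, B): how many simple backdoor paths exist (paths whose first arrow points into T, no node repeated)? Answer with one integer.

A backdoor path from T to B is any simple undirected path whose first edge points into T (i.e. leaves T via a parent).
Parents of T: {G}.
Enumerating:
  P1: T <- G -> B
  P2: T <- G -> W <- B
  P3: T <- G -> W <- S <- B
  P4: T <- G -> W <- V <- S <- B
That exhausts the simple backdoor paths. Count: 4.

4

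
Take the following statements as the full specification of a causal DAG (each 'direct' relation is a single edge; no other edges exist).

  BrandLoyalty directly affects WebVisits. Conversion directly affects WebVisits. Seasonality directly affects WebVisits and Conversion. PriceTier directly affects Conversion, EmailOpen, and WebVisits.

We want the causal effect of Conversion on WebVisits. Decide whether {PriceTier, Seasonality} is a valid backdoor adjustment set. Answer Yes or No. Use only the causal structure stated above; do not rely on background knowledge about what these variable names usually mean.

Backdoor paths from Conversion to WebVisits (paths whose first edge points into Conversion):
  P1: Conversion <- PriceTier -> WebVisits
  P2: Conversion <- Seasonality -> WebVisits
Condition 1 (no descendant of Conversion in the set): holds — descendants of Conversion are {WebVisits}; none are in {PriceTier, Seasonality}.
Condition 2 (every backdoor path blocked by {PriceTier, Seasonality}):
  P1: blocked at fork node PriceTier ∈ conditioning set.
  P2: blocked at fork node Seasonality ∈ conditioning set.
{PriceTier, Seasonality} satisfies the backdoor criterion.

Yes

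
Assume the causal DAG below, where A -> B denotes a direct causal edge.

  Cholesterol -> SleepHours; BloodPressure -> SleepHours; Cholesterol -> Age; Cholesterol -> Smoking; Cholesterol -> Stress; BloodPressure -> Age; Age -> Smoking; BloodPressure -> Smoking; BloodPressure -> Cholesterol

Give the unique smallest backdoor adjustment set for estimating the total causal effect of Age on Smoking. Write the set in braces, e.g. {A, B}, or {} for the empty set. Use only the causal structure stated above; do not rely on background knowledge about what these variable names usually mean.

Variables eligible for adjustment (non-descendants of Age, excluding Age and Smoking): {BloodPressure, Cholesterol, SleepHours, Stress}.
Backdoor paths from Age to Smoking:
  P1: Age <- BloodPressure -> Cholesterol -> Smoking
  P2: Age <- BloodPressure -> SleepHours <- Cholesterol -> Smoking
  P3: Age <- BloodPressure -> Smoking
  P4: Age <- Cholesterol <- BloodPressure -> Smoking
  P5: Age <- Cholesterol -> SleepHours <- BloodPressure -> Smoking
  P6: Age <- Cholesterol -> Smoking
The empty set is not sufficient: P1 (Age <- BloodPressure -> Cholesterol -> Smoking) has no collider blocking it and no conditioned non-collider, so it is open.
Try {BloodPressure, Cholesterol}:
  P1: blocked at fork node BloodPressure ∈ conditioning set.
  P2: blocked at fork node BloodPressure ∈ conditioning set.
  P3: blocked at fork node BloodPressure ∈ conditioning set.
  P4: blocked at chain node Cholesterol ∈ conditioning set.
  P5: blocked at fork node Cholesterol ∈ conditioning set.
  P6: blocked at fork node Cholesterol ∈ conditioning set.
{BloodPressure, Cholesterol} contains no descendant of Age and blocks every backdoor path.
Every element of {BloodPressure, Cholesterol} is needed (dropping BloodPressure leaves P3 open; dropping Cholesterol leaves P6 open), so no proper subset is valid.
Among all size-2 subsets of the eligible variables, only {BloodPressure, Cholesterol} blocks every backdoor path, so it is the unique smallest valid adjustment set.

{BloodPressure, Cholesterol}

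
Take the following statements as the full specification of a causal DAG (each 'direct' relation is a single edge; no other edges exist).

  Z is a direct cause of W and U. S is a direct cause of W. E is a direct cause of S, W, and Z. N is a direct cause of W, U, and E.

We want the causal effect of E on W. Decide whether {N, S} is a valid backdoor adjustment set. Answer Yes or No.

No

Backdoor paths from E to W (paths whose first edge points into E):
  P1: E <- N -> W
  P2: E <- N -> U <- Z -> W
Condition 1 (no descendant of E in the set): FAILS — S is a descendant of E.
Condition 2 (every backdoor path blocked by {N, S}):
  P1: blocked at fork node N ∈ conditioning set.
  P2: blocked at fork node N ∈ conditioning set.
{N, S} does not satisfy the backdoor criterion.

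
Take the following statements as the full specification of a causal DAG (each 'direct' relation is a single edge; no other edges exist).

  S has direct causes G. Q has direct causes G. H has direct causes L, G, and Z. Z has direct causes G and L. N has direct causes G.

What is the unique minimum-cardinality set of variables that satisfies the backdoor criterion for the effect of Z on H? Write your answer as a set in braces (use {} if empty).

{G, L}

Variables eligible for adjustment (non-descendants of Z, excluding Z and H): {G, L, N, Q, S}.
Backdoor paths from Z to H:
  P1: Z <- G -> H
  P2: Z <- L -> H
The empty set is not sufficient: P1 (Z <- G -> H) has no collider blocking it and no conditioned non-collider, so it is open.
Try {G, L}:
  P1: blocked at fork node G ∈ conditioning set.
  P2: blocked at fork node L ∈ conditioning set.
{G, L} contains no descendant of Z and blocks every backdoor path.
Every element of {G, L} is needed (dropping G leaves P1 open; dropping L leaves P2 open), so no proper subset is valid.
Among all size-2 subsets of the eligible variables, only {G, L} blocks every backdoor path, so it is the unique smallest valid adjustment set.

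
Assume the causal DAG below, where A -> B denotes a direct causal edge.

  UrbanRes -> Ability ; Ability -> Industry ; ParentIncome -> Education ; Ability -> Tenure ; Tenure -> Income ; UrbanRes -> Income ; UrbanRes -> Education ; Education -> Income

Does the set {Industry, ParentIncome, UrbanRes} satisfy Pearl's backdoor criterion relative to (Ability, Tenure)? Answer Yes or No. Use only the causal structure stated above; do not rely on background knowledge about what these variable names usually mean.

No

Backdoor paths from Ability to Tenure (paths whose first edge points into Ability):
  P1: Ability <- UrbanRes -> Education -> Income <- Tenure
  P2: Ability <- UrbanRes -> Income <- Tenure
Condition 1 (no descendant of Ability in the set): FAILS — Industry is a descendant of Ability.
Condition 2 (every backdoor path blocked by {Industry, ParentIncome, UrbanRes}):
  P1: blocked at fork node UrbanRes ∈ conditioning set.
  P2: blocked at fork node UrbanRes ∈ conditioning set.
{Industry, ParentIncome, UrbanRes} does not satisfy the backdoor criterion.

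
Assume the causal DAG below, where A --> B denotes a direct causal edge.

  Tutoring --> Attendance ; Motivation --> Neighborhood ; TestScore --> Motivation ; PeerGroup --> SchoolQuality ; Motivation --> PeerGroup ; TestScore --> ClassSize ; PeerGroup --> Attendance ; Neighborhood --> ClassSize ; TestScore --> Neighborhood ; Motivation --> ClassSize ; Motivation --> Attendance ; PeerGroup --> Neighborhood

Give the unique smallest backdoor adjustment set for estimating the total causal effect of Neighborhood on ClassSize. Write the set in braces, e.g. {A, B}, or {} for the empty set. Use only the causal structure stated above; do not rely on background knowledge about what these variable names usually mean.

Variables eligible for adjustment (non-descendants of Neighborhood, excluding Neighborhood and ClassSize): {Attendance, Motivation, PeerGroup, SchoolQuality, TestScore, Tutoring}.
Backdoor paths from Neighborhood to ClassSize:
  P1: Neighborhood <- TestScore -> Motivation -> ClassSize
  P2: Neighborhood <- TestScore -> ClassSize
  P3: Neighborhood <- Motivation <- TestScore -> ClassSize
  P4: Neighborhood <- Motivation -> ClassSize
  P5: Neighborhood <- PeerGroup <- Motivation <- TestScore -> ClassSize
  P6: Neighborhood <- PeerGroup <- Motivation -> ClassSize
  P7: Neighborhood <- PeerGroup -> Attendance <- Motivation <- TestScore -> ClassSize
  P8: Neighborhood <- PeerGroup -> Attendance <- Motivation -> ClassSize
The empty set is not sufficient: P1 (Neighborhood <- TestScore -> Motivation -> ClassSize) has no collider blocking it and no conditioned non-collider, so it is open.
Try {Motivation, TestScore}:
  P1: blocked at fork node TestScore ∈ conditioning set.
  P2: blocked at fork node TestScore ∈ conditioning set.
  P3: blocked at chain node Motivation ∈ conditioning set.
  P4: blocked at fork node Motivation ∈ conditioning set.
  P5: blocked at chain node Motivation ∈ conditioning set.
  P6: blocked at fork node Motivation ∈ conditioning set.
  P7: blocked at collider Attendance (neither it nor any descendant is in the conditioning set).
  P8: blocked at collider Attendance (neither it nor any descendant is in the conditioning set).
{Motivation, TestScore} contains no descendant of Neighborhood and blocks every backdoor path.
Every element of {Motivation, TestScore} is needed (dropping Motivation leaves P4 open; dropping TestScore leaves P2 open), so no proper subset is valid.
Among all size-2 subsets of the eligible variables, only {Motivation, TestScore} blocks every backdoor path, so it is the unique smallest valid adjustment set.

{Motivation, TestScore}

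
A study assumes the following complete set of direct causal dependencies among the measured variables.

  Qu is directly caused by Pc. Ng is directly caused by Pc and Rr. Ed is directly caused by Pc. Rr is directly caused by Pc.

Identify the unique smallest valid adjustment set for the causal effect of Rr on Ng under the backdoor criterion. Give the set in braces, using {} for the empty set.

Variables eligible for adjustment (non-descendants of Rr, excluding Rr and Ng): {Ed, Pc, Qu}.
Backdoor paths from Rr to Ng:
  P1: Rr <- Pc -> Ng
The empty set is not sufficient: P1 (Rr <- Pc -> Ng) has no collider blocking it and no conditioned non-collider, so it is open.
Try {Pc}:
  P1: blocked at fork node Pc ∈ conditioning set.
{Pc} contains no descendant of Rr and blocks every backdoor path.
No other singleton works — e.g. {Qu} leaves P1 open — so {Pc} is the unique smallest valid adjustment set.

{Pc}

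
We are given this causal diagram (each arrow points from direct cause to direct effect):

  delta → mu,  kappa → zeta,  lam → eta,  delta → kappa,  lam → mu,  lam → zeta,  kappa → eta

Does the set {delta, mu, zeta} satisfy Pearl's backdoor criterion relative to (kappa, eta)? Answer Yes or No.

No

Backdoor paths from kappa to eta (paths whose first edge points into kappa):
  P1: kappa <- delta -> mu <- lam -> eta
Condition 1 (no descendant of kappa in the set): FAILS — zeta is a descendant of kappa.
Condition 2 (every backdoor path blocked by {delta, mu, zeta}):
  P1: blocked at fork node delta ∈ conditioning set.
{delta, mu, zeta} does not satisfy the backdoor criterion.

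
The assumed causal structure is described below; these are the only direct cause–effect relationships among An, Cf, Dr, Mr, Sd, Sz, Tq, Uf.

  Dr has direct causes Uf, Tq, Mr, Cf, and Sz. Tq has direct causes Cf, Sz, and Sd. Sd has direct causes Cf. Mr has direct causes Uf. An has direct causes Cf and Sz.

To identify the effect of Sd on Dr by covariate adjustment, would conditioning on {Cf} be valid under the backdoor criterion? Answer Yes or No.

Backdoor paths from Sd to Dr (paths whose first edge points into Sd):
  P1: Sd <- Cf -> An <- Sz -> Tq -> Dr
  P2: Sd <- Cf -> An <- Sz -> Dr
  P3: Sd <- Cf -> Tq <- Sz -> Dr
  P4: Sd <- Cf -> Tq -> Dr
  P5: Sd <- Cf -> Dr
Condition 1 (no descendant of Sd in the set): holds — descendants of Sd are {Dr, Tq}; none are in {Cf}.
Condition 2 (every backdoor path blocked by {Cf}):
  P1: blocked at fork node Cf ∈ conditioning set.
  P2: blocked at fork node Cf ∈ conditioning set.
  P3: blocked at fork node Cf ∈ conditioning set.
  P4: blocked at fork node Cf ∈ conditioning set.
  P5: blocked at fork node Cf ∈ conditioning set.
{Cf} satisfies the backdoor criterion.

Yes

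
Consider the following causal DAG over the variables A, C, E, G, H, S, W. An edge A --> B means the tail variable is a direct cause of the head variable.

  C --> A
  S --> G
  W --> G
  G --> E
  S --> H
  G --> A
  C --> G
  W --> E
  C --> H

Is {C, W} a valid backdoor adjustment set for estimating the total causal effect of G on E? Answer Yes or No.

Yes

Backdoor paths from G to E (paths whose first edge points into G):
  P1: G <- W -> E
Condition 1 (no descendant of G in the set): holds — descendants of G are {A, E}; none are in {C, W}.
Condition 2 (every backdoor path blocked by {C, W}):
  P1: blocked at fork node W ∈ conditioning set.
{C, W} satisfies the backdoor criterion.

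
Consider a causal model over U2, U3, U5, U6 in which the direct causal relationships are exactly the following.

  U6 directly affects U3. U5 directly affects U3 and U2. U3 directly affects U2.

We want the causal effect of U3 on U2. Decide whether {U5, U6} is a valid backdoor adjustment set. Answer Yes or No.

Backdoor paths from U3 to U2 (paths whose first edge points into U3):
  P1: U3 <- U5 -> U2
Condition 1 (no descendant of U3 in the set): holds — descendants of U3 are {U2}; none are in {U5, U6}.
Condition 2 (every backdoor path blocked by {U5, U6}):
  P1: blocked at fork node U5 ∈ conditioning set.
{U5, U6} satisfies the backdoor criterion.

Yes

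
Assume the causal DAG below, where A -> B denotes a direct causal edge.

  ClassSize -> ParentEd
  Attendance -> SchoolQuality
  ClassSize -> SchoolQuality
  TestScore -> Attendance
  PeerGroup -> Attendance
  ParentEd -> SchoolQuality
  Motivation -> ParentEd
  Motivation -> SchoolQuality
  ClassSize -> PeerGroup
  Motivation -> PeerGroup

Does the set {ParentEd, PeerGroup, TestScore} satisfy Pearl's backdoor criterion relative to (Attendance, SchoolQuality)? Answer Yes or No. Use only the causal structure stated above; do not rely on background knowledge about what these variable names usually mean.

Yes

Backdoor paths from Attendance to SchoolQuality (paths whose first edge points into Attendance):
  P1: Attendance <- PeerGroup <- ClassSize -> ParentEd <- Motivation -> SchoolQuality
  P2: Attendance <- PeerGroup <- ClassSize -> ParentEd -> SchoolQuality
  P3: Attendance <- PeerGroup <- ClassSize -> SchoolQuality
  P4: Attendance <- PeerGroup <- Motivation -> ParentEd <- ClassSize -> SchoolQuality
  P5: Attendance <- PeerGroup <- Motivation -> ParentEd -> SchoolQuality
  P6: Attendance <- PeerGroup <- Motivation -> SchoolQuality
Condition 1 (no descendant of Attendance in the set): holds — descendants of Attendance are {SchoolQuality}; none are in {ParentEd, PeerGroup, TestScore}.
Condition 2 (every backdoor path blocked by {ParentEd, PeerGroup, TestScore}):
  P1: blocked at chain node PeerGroup ∈ conditioning set.
  P2: blocked at chain node PeerGroup ∈ conditioning set.
  P3: blocked at chain node PeerGroup ∈ conditioning set.
  P4: blocked at chain node PeerGroup ∈ conditioning set.
  P5: blocked at chain node PeerGroup ∈ conditioning set.
  P6: blocked at chain node PeerGroup ∈ conditioning set.
{ParentEd, PeerGroup, TestScore} satisfies the backdoor criterion.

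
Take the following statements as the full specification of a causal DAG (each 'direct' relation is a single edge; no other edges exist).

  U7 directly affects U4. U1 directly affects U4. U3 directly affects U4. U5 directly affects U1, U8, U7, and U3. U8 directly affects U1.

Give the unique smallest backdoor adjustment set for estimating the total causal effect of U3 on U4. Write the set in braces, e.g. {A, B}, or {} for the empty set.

Variables eligible for adjustment (non-descendants of U3, excluding U3 and U4): {U1, U5, U7, U8}.
Backdoor paths from U3 to U4:
  P1: U3 <- U5 -> U7 -> U4
  P2: U3 <- U5 -> U8 -> U1 -> U4
  P3: U3 <- U5 -> U1 -> U4
The empty set is not sufficient: P1 (U3 <- U5 -> U7 -> U4) has no collider blocking it and no conditioned non-collider, so it is open.
Try {U5}:
  P1: blocked at fork node U5 ∈ conditioning set.
  P2: blocked at fork node U5 ∈ conditioning set.
  P3: blocked at fork node U5 ∈ conditioning set.
{U5} contains no descendant of U3 and blocks every backdoor path.
No other singleton works — e.g. {U7} leaves P2 open — so {U5} is the unique smallest valid adjustment set.

{U5}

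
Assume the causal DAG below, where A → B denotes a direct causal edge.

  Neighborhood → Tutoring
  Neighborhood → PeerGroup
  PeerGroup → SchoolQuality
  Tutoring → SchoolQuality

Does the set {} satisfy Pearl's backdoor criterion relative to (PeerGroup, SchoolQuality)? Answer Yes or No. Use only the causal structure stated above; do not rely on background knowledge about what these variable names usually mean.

Backdoor paths from PeerGroup to SchoolQuality (paths whose first edge points into PeerGroup):
  P1: PeerGroup <- Neighborhood -> Tutoring -> SchoolQuality
Condition 1 (no descendant of PeerGroup in the set): holds — descendants of PeerGroup are {SchoolQuality}; none are in {}.
Condition 2 (every backdoor path blocked by {}):
  P1: open — no interior node is in the conditioning set.
{} does not satisfy the backdoor criterion.

No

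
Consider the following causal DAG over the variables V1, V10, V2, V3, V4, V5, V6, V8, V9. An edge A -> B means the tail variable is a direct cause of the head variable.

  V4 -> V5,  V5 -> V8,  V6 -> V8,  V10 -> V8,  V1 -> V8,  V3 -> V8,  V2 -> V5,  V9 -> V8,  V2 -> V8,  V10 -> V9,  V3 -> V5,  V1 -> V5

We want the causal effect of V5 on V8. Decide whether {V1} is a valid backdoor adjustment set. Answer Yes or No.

Backdoor paths from V5 to V8 (paths whose first edge points into V5):
  P1: V5 <- V3 -> V8
  P2: V5 <- V2 -> V8
  P3: V5 <- V1 -> V8
Condition 1 (no descendant of V5 in the set): holds — descendants of V5 are {V8}; none are in {V1}.
Condition 2 (every backdoor path blocked by {V1}):
  P1: open — no interior node is in the conditioning set.
  P2: open — no interior node is in the conditioning set.
  P3: blocked at fork node V1 ∈ conditioning set.
{V1} does not satisfy the backdoor criterion.

No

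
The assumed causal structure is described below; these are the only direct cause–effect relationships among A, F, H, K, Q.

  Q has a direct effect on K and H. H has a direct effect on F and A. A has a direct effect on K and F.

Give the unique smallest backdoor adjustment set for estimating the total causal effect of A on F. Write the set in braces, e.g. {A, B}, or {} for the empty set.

{H}

Variables eligible for adjustment (non-descendants of A, excluding A and F): {H, Q}.
Backdoor paths from A to F:
  P1: A <- H -> F
The empty set is not sufficient: P1 (A <- H -> F) has no collider blocking it and no conditioned non-collider, so it is open.
Try {H}:
  P1: blocked at fork node H ∈ conditioning set.
{H} contains no descendant of A and blocks every backdoor path.
No other singleton works — e.g. {Q} leaves P1 open — so {H} is the unique smallest valid adjustment set.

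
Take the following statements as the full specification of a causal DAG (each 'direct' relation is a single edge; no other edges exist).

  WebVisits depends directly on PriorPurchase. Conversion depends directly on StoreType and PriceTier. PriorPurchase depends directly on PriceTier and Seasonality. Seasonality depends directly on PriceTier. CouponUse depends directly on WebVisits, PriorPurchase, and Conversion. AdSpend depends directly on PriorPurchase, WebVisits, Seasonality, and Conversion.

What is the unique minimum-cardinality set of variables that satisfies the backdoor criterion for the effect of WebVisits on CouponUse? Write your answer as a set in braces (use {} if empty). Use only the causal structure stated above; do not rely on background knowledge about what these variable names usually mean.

{PriorPurchase}

Variables eligible for adjustment (non-descendants of WebVisits, excluding WebVisits and CouponUse): {Conversion, PriceTier, PriorPurchase, Seasonality, StoreType}.
Backdoor paths from WebVisits to CouponUse:
  P1: WebVisits <- PriorPurchase <- PriceTier -> Seasonality -> AdSpend <- Conversion -> CouponUse
  P2: WebVisits <- PriorPurchase <- PriceTier -> Conversion -> CouponUse
  P3: WebVisits <- PriorPurchase <- Seasonality <- PriceTier -> Conversion -> CouponUse
  P4: WebVisits <- PriorPurchase <- Seasonality -> AdSpend <- Conversion -> CouponUse
  P5: WebVisits <- PriorPurchase -> CouponUse
  P6: WebVisits <- PriorPurchase -> AdSpend <- Seasonality <- PriceTier -> Conversion -> CouponUse
  P7: WebVisits <- PriorPurchase -> AdSpend <- Conversion -> CouponUse
The empty set is not sufficient: P2 (WebVisits <- PriorPurchase <- PriceTier -> Conversion -> CouponUse) has no collider blocking it and no conditioned non-collider, so it is open.
Try {PriorPurchase}:
  P1: blocked at chain node PriorPurchase ∈ conditioning set.
  P2: blocked at chain node PriorPurchase ∈ conditioning set.
  P3: blocked at chain node PriorPurchase ∈ conditioning set.
  P4: blocked at chain node PriorPurchase ∈ conditioning set.
  P5: blocked at fork node PriorPurchase ∈ conditioning set.
  P6: blocked at fork node PriorPurchase ∈ conditioning set.
  P7: blocked at fork node PriorPurchase ∈ conditioning set.
{PriorPurchase} contains no descendant of WebVisits and blocks every backdoor path.
No other singleton works — e.g. {PriceTier} leaves P5 open — so {PriorPurchase} is the unique smallest valid adjustment set.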